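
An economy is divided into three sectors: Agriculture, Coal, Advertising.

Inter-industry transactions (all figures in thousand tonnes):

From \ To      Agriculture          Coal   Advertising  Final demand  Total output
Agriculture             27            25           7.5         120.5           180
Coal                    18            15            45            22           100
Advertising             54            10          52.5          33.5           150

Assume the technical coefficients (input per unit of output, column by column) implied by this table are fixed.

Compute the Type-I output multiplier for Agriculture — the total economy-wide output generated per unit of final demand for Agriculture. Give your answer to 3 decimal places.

m_1 = 2.404

Technical coefficients a_ij = z_ij / X_j:
  a_11 = 27/180 = 0.15, a_21 = 18/180 = 0.10, a_31 = 54/180 = 0.30
  a_12 = 25/100 = 0.25, a_22 = 15/100 = 0.15, a_32 = 10/100 = 0.10
  a_13 = 7.5/150 = 0.05, a_23 = 45/150 = 0.30, a_33 = 52.5/150 = 0.35
I − A =
  [   0.85    -0.25    -0.05]
  [  -0.10     0.85    -0.30]
  [  -0.30    -0.10     0.65]
Cofactors of I−A, C_ij = (−1)^(i+j)·(minor ij) (rows/columns in the sector order above):
  C_11 = (0.85)(0.65) − (-0.30)(-0.10) = 0.5225
  C_12 = −[(-0.10)(0.65) − (-0.30)(-0.30)] = 0.1550
  C_13 = (-0.10)(-0.10) − (0.85)(-0.30) = 0.2650
  C_21 = −[(-0.25)(0.65) − (-0.05)(-0.10)] = 0.1675
  C_22 = (0.85)(0.65) − (-0.05)(-0.30) = 0.5375
  C_23 = −[(0.85)(-0.10) − (-0.25)(-0.30)] = 0.1600
  C_31 = (-0.25)(-0.30) − (-0.05)(0.85) = 0.1175
  C_32 = −[(0.85)(-0.30) − (-0.05)(-0.10)] = 0.2600
  C_33 = (0.85)(0.85) − (-0.25)(-0.10) = 0.6975
det(I−A) = Σ_j (I−A)_1j·C_1j = (0.85)(0.5225) + (-0.25)(0.1550) + (-0.05)(0.2650) = 0.392125
adj(I−A) = Cᵀ =
  [ 0.5225   0.1675   0.1175]
  [ 0.1550   0.5375   0.2600]
  [ 0.2650   0.1600   0.6975]
(I − A)⁻¹ = adj(I−A) / det(I−A) ≈
  [   1.3325     0.4272     0.2996]
  [   0.3953     1.3707     0.6631]
  [   0.6758     0.4080     1.7788]
The output multiplier for sector j is the column-j sum of the Leontief inverse (I − A)⁻¹ = adj(I−A) / det(I−A).
Column 1 of adj(I−A): (0.5225, 0.1550, 0.2650); det(I−A) = 0.392125.
m_1 = (0.5225 + 0.1550 + 0.2650) / 0.392125 = 0.9425 / 0.392125 ≈ 2.404.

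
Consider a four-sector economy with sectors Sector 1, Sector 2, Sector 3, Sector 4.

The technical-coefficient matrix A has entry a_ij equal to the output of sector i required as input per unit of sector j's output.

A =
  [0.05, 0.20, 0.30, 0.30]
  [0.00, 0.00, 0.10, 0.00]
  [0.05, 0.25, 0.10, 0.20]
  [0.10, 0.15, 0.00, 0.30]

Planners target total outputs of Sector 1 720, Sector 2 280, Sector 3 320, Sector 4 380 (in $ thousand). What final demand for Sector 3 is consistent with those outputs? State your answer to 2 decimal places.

d_3 = 106.00

I − A =
  [   0.95    -0.20    -0.30    -0.30]
  [   0.00     1.00    -0.10     0.00]
  [  -0.05    -0.25     0.90    -0.20]
  [  -0.10    -0.15     0.00     0.70]
d = (I − A) x:
  d_1 = (+0.95)·720 + (-0.20)·280 + (-0.30)·320 + (-0.30)·380 = 418.00
  d_2 = (+0.00)·720 + (+1.00)·280 + (-0.10)·320 + (+0.00)·380 = 248.00
  d_3 = (-0.05)·720 + (-0.25)·280 + (+0.90)·320 + (-0.20)·380 = 106.00
  d_4 = (-0.10)·720 + (-0.15)·280 + (+0.00)·320 + (+0.70)·380 = 152.00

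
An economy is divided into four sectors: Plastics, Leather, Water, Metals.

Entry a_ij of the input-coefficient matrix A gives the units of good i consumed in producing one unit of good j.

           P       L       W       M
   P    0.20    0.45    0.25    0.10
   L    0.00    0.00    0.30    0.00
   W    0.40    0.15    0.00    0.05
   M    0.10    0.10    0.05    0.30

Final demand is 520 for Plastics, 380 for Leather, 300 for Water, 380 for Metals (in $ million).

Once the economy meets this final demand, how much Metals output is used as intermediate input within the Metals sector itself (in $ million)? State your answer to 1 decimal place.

z_MM = 278.4

I − A =
  [   0.80    -0.45    -0.25    -0.10]
  [   0.00     1.00    -0.30     0.00]
  [  -0.40    -0.15     1.00    -0.05]
  [  -0.10    -0.10    -0.05     0.70]
Compute the cofactors C_ij = (−1)^(i+j)·(3×3 minor ij) of I−A; the adjugate is their transpose:
adj(I−A) = Cᵀ =
  [ 0.664500   0.352125   0.277500   0.114750]
  [ 0.085500   0.474750   0.165000   0.024000]
  [ 0.285000   0.218750   0.550000   0.080000]
  [ 0.127500   0.133750   0.102500   0.610000]
det(I−A) = Σ_j (I−A)_1j·C_1j = (0.80)(0.664500) + (-0.45)(0.085500) + (-0.25)(0.285000) + (-0.10)(0.127500) = 0.409125
(I − A)⁻¹ = adj(I−A) / det(I−A) ≈
  [   1.6242     0.8607     0.6783     0.2805]
  [   0.2090     1.1604     0.4033     0.0587]
  [   0.6966     0.5347     1.3443     0.1955]
  [   0.3116     0.3269     0.2505     1.4910]
First solve x = (I − A)⁻¹ d = adj(I−A)·d / det(I−A); in particular x_M = (0.127500·520 + 0.133750·380 + 0.102500·300 + 0.610000·380) / 0.409125 = 379.675 / 0.409125 ≈ 928.017.
Intermediate flow from M to M: z_MM = a_MM · x_M = 0.30 × 379.675 / 0.409125 = 113.9025 / 0.409125 ≈ 278.4.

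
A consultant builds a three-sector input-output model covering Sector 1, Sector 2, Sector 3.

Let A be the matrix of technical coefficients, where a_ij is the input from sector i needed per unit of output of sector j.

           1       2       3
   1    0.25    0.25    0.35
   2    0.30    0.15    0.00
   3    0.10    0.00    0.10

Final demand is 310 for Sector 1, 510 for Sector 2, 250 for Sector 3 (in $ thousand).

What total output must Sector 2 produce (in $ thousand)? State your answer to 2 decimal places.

I − A =
  [   0.75    -0.25    -0.35]
  [  -0.30     0.85     0.00]
  [  -0.10     0.00     0.90]
Cofactors of I−A, C_ij = (−1)^(i+j)·(minor ij) (rows/columns in the sector order above):
  C_11 = (0.85)(0.90) − (0.00)(0.00) = 0.7650
  C_12 = −[(-0.30)(0.90) − (0.00)(-0.10)] = 0.2700
  C_13 = (-0.30)(0.00) − (0.85)(-0.10) = 0.0850
  C_21 = −[(-0.25)(0.90) − (-0.35)(0.00)] = 0.2250
  C_22 = (0.75)(0.90) − (-0.35)(-0.10) = 0.6400
  C_23 = −[(0.75)(0.00) − (-0.25)(-0.10)] = 0.0250
  C_31 = (-0.25)(0.00) − (-0.35)(0.85) = 0.2975
  C_32 = −[(0.75)(0.00) − (-0.35)(-0.30)] = 0.1050
  C_33 = (0.75)(0.85) − (-0.25)(-0.30) = 0.5625
det(I−A) = Σ_j (I−A)_1j·C_1j = (0.75)(0.7650) + (-0.25)(0.2700) + (-0.35)(0.0850) = 0.4765
adj(I−A) = Cᵀ =
  [ 0.7650   0.2250   0.2975]
  [ 0.2700   0.6400   0.1050]
  [ 0.0850   0.0250   0.5625]
(I − A)⁻¹ = adj(I−A) / det(I−A) ≈
  [   1.6055     0.4722     0.6243]
  [   0.5666     1.3431     0.2204]
  [   0.1784     0.0525     1.1805]
x = (I − A)⁻¹ d = adj(I−A)·d / det(I−A), with det(I−A) = 0.4765:
  x_1 = (0.7650·310 + 0.2250·510 + 0.2975·250) / 0.4765 = 426.275 / 0.4765 ≈ 894.60
  x_2 = (0.2700·310 + 0.6400·510 + 0.1050·250) / 0.4765 = 436.35 / 0.4765 ≈ 915.74
  x_3 = (0.0850·310 + 0.0250·510 + 0.5625·250) / 0.4765 = 179.725 / 0.4765 ≈ 377.18

x_2 = 915.74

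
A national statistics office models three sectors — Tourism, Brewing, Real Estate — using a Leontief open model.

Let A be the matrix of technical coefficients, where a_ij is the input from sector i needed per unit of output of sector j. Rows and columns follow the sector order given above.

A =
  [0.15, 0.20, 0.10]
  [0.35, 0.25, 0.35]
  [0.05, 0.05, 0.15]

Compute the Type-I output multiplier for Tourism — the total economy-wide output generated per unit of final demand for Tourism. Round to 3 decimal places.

I − A =
  [   0.85    -0.20    -0.10]
  [  -0.35     0.75    -0.35]
  [  -0.05    -0.05     0.85]
Cofactors of I−A, C_ij = (−1)^(i+j)·(minor ij) (rows/columns in the sector order above):
  C_11 = (0.75)(0.85) − (-0.35)(-0.05) = 0.6200
  C_12 = −[(-0.35)(0.85) − (-0.35)(-0.05)] = 0.3150
  C_13 = (-0.35)(-0.05) − (0.75)(-0.05) = 0.0550
  C_21 = −[(-0.20)(0.85) − (-0.10)(-0.05)] = 0.1750
  C_22 = (0.85)(0.85) − (-0.10)(-0.05) = 0.7175
  C_23 = −[(0.85)(-0.05) − (-0.20)(-0.05)] = 0.0525
  C_31 = (-0.20)(-0.35) − (-0.10)(0.75) = 0.1450
  C_32 = −[(0.85)(-0.35) − (-0.10)(-0.35)] = 0.3325
  C_33 = (0.85)(0.75) − (-0.20)(-0.35) = 0.5675
det(I−A) = Σ_j (I−A)_1j·C_1j = (0.85)(0.6200) + (-0.20)(0.3150) + (-0.10)(0.0550) = 0.4585
adj(I−A) = Cᵀ =
  [ 0.6200   0.1750   0.1450]
  [ 0.3150   0.7175   0.3325]
  [ 0.0550   0.0525   0.5675]
(I − A)⁻¹ = adj(I−A) / det(I−A) ≈
  [   1.3522     0.3817     0.3162]
  [   0.6870     1.5649     0.7252]
  [   0.1200     0.1145     1.2377]
The output multiplier for sector j is the column-j sum of the Leontief inverse (I − A)⁻¹ = adj(I−A) / det(I−A).
Column 1 of adj(I−A): (0.6200, 0.3150, 0.0550); det(I−A) = 0.4585.
m_1 = (0.6200 + 0.3150 + 0.0550) / 0.4585 = 0.99 / 0.4585 ≈ 2.159.

m_1 = 2.159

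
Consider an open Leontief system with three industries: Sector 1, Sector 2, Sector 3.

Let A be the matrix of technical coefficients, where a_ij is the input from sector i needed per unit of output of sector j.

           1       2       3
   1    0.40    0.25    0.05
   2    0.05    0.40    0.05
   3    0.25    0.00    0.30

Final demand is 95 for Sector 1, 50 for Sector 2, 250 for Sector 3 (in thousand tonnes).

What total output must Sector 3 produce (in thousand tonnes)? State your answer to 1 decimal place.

x_3 = 448.1

I − A =
  [   0.60    -0.25    -0.05]
  [  -0.05     0.60    -0.05]
  [  -0.25     0.00     0.70]
Cofactors of I−A, C_ij = (−1)^(i+j)·(minor ij) (rows/columns in the sector order above):
  C_11 = (0.60)(0.70) − (-0.05)(0.00) = 0.4200
  C_12 = −[(-0.05)(0.70) − (-0.05)(-0.25)] = 0.0475
  C_13 = (-0.05)(0.00) − (0.60)(-0.25) = 0.1500
  C_21 = −[(-0.25)(0.70) − (-0.05)(0.00)] = 0.1750
  C_22 = (0.60)(0.70) − (-0.05)(-0.25) = 0.4075
  C_23 = −[(0.60)(0.00) − (-0.25)(-0.25)] = 0.0625
  C_31 = (-0.25)(-0.05) − (-0.05)(0.60) = 0.0425
  C_32 = −[(0.60)(-0.05) − (-0.05)(-0.05)] = 0.0325
  C_33 = (0.60)(0.60) − (-0.25)(-0.05) = 0.3475
det(I−A) = Σ_j (I−A)_1j·C_1j = (0.60)(0.4200) + (-0.25)(0.0475) + (-0.05)(0.1500) = 0.232625
adj(I−A) = Cᵀ =
  [ 0.4200   0.1750   0.0425]
  [ 0.0475   0.4075   0.0325]
  [ 0.1500   0.0625   0.3475]
(I − A)⁻¹ = adj(I−A) / det(I−A) ≈
  [   1.8055     0.7523     0.1827]
  [   0.2042     1.7517     0.1397]
  [   0.6448     0.2687     1.4938]
x = (I − A)⁻¹ d = adj(I−A)·d / det(I−A), with det(I−A) = 0.232625:
  x_1 = (0.4200·95 + 0.1750·50 + 0.0425·250) / 0.232625 = 59.275 / 0.232625 ≈ 254.8
  x_2 = (0.0475·95 + 0.4075·50 + 0.0325·250) / 0.232625 = 33.0125 / 0.232625 ≈ 141.9
  x_3 = (0.1500·95 + 0.0625·50 + 0.3475·250) / 0.232625 = 104.25 / 0.232625 ≈ 448.1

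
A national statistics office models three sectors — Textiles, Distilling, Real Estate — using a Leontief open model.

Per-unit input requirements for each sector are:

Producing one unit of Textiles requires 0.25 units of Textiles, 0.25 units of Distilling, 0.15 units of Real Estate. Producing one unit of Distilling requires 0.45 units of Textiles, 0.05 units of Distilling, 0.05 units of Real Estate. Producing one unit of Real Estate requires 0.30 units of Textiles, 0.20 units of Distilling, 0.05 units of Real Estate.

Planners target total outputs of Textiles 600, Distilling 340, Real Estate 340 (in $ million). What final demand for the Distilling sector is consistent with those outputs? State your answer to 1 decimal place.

I − A =
  [   0.75    -0.45    -0.30]
  [  -0.25     0.95    -0.20]
  [  -0.15    -0.05     0.95]
d = (I − A) x:
  d_1 = (+0.75)·600 + (-0.45)·340 + (-0.30)·340 = 195.0
  d_2 = (-0.25)·600 + (+0.95)·340 + (-0.20)·340 = 105.0
  d_3 = (-0.15)·600 + (-0.05)·340 + (+0.95)·340 = 216.0

d_2 = 105.0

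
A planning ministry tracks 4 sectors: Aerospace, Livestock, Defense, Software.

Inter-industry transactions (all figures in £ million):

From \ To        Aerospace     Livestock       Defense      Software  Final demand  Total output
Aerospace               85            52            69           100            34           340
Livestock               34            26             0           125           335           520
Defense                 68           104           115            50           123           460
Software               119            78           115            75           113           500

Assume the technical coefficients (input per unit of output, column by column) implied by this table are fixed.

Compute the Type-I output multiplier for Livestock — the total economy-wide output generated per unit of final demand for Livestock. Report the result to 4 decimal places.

m_2 = 2.6970

Technical coefficients a_ij = z_ij / X_j:
  a_11 = 85/340 = 0.25, a_21 = 34/340 = 0.10, a_31 = 68/340 = 0.20, a_41 = 119/340 = 0.35
  a_12 = 52/520 = 0.10, a_22 = 26/520 = 0.05, a_32 = 104/520 = 0.20, a_42 = 78/520 = 0.15
  a_13 = 69/460 = 0.15, a_23 = 0/460 = 0.00, a_33 = 115/460 = 0.25, a_43 = 115/460 = 0.25
  a_14 = 100/500 = 0.20, a_24 = 125/500 = 0.25, a_34 = 50/500 = 0.10, a_44 = 75/500 = 0.15
I − A =
  [   0.75    -0.10    -0.15    -0.20]
  [  -0.10     0.95     0.00    -0.25]
  [  -0.20    -0.20     0.75    -0.10]
  [  -0.35    -0.15    -0.25     0.85]
Compute the cofactors C_ij = (−1)^(i+j)·(3×3 minor ij) of I−A; the adjugate is their transpose:
adj(I−A) = Cᵀ =
  [ 0.541250   0.121500   0.169250   0.183000]
  [ 0.139375   0.366125   0.077750   0.149625]
  [ 0.223250   0.151250   0.490750   0.154750]
  [ 0.313125   0.159125   0.227750   0.495375]
det(I−A) = Σ_j (I−A)_1j·C_1j = (0.75)(0.541250) + (-0.10)(0.139375) + (-0.15)(0.223250) + (-0.20)(0.313125) = 0.2958875
(I − A)⁻¹ = adj(I−A) / det(I−A) ≈
  [   1.82924     0.41063     0.57201     0.61848]
  [   0.47104     1.23738     0.26277     0.50568]
  [   0.75451     0.51117     1.65857     0.52300]
  [   1.05826     0.53779     0.76972     1.67420]
The output multiplier for sector j is the column-j sum of the Leontief inverse (I − A)⁻¹ = adj(I−A) / det(I−A).
Column 2 of adj(I−A): (0.121500, 0.366125, 0.151250, 0.159125); det(I−A) = 0.2958875.
m_2 = (0.121500 + 0.366125 + 0.151250 + 0.159125) / 0.2958875 = 0.798 / 0.2958875 ≈ 2.6970.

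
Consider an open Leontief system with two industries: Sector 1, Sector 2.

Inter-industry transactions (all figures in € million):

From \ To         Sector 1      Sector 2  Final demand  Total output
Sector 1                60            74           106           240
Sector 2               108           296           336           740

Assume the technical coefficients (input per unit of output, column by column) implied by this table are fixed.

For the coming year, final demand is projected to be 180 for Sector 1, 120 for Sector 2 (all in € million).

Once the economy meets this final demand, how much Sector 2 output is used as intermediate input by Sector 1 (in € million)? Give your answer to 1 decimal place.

z_21 = 133.3

Technical coefficients a_ij = z_ij / X_j:
  a_11 = 60/240 = 0.25, a_21 = 108/240 = 0.45
  a_12 = 74/740 = 0.10, a_22 = 296/740 = 0.40
I − A =
  [   0.75    -0.10]
  [  -0.45     0.60]
det(I−A) = (0.75)(0.60) − (-0.10)(-0.45) = 0.4050
adj(I−A) = [[0.60, 0.10], [0.45, 0.75]]
(I − A)⁻¹ = adj(I−A) / det(I−A) ≈
  [   1.4815     0.2469]
  [   1.1111     1.8519]
First solve x = (I − A)⁻¹ d = adj(I−A)·d / det(I−A); in particular x_1 = (0.60·180 + 0.10·120) / 0.4050 = 120.00 / 0.4050 ≈ 296.296.
Intermediate flow from 2 to 1: z_21 = a_21 · x_1 = 0.45 × 120.00 / 0.4050 = 54.00 / 0.4050 ≈ 133.3.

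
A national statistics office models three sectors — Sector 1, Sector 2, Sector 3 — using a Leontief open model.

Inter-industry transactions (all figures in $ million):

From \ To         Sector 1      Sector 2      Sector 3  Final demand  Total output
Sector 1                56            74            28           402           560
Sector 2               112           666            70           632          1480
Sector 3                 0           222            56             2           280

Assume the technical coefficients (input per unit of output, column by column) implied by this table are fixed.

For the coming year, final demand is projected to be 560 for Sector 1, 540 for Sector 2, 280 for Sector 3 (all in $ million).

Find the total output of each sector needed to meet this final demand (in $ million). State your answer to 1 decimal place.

Technical coefficients a_ij = z_ij / X_j:
  a_11 = 56/560 = 0.10, a_21 = 112/560 = 0.20, a_31 = 0/560 = 0.00
  a_12 = 74/1480 = 0.05, a_22 = 666/1480 = 0.45, a_32 = 222/1480 = 0.15
  a_13 = 28/280 = 0.10, a_23 = 70/280 = 0.25, a_33 = 56/280 = 0.20
I − A =
  [   0.90    -0.05    -0.10]
  [  -0.20     0.55    -0.25]
  [   0.00    -0.15     0.80]
Cofactors of I−A, C_ij = (−1)^(i+j)·(minor ij) (rows/columns in the sector order above):
  C_11 = (0.55)(0.80) − (-0.25)(-0.15) = 0.4025
  C_12 = −[(-0.20)(0.80) − (-0.25)(0.00)] = 0.1600
  C_13 = (-0.20)(-0.15) − (0.55)(0.00) = 0.0300
  C_21 = −[(-0.05)(0.80) − (-0.10)(-0.15)] = 0.0550
  C_22 = (0.90)(0.80) − (-0.10)(0.00) = 0.7200
  C_23 = −[(0.90)(-0.15) − (-0.05)(0.00)] = 0.1350
  C_31 = (-0.05)(-0.25) − (-0.10)(0.55) = 0.0675
  C_32 = −[(0.90)(-0.25) − (-0.10)(-0.20)] = 0.2450
  C_33 = (0.90)(0.55) − (-0.05)(-0.20) = 0.4850
det(I−A) = Σ_j (I−A)_1j·C_1j = (0.90)(0.4025) + (-0.05)(0.1600) + (-0.10)(0.0300) = 0.35125
adj(I−A) = Cᵀ =
  [ 0.4025   0.0550   0.0675]
  [ 0.1600   0.7200   0.2450]
  [ 0.0300   0.1350   0.4850]
(I − A)⁻¹ = adj(I−A) / det(I−A) ≈
  [   1.1459     0.1566     0.1922]
  [   0.4555     2.0498     0.6975]
  [   0.0854     0.3843     1.3808]
x = (I − A)⁻¹ d = adj(I−A)·d / det(I−A), with det(I−A) = 0.35125:
  x_1 = (0.4025·560 + 0.0550·540 + 0.0675·280) / 0.35125 = 274.00 / 0.35125 ≈ 780.1
  x_2 = (0.1600·560 + 0.7200·540 + 0.2450·280) / 0.35125 = 547.00 / 0.35125 ≈ 1557.3
  x_3 = (0.0300·560 + 0.1350·540 + 0.4850·280) / 0.35125 = 225.50 / 0.35125 ≈ 642.0

x_1 = 780.1, x_2 = 1557.3, x_3 = 642.0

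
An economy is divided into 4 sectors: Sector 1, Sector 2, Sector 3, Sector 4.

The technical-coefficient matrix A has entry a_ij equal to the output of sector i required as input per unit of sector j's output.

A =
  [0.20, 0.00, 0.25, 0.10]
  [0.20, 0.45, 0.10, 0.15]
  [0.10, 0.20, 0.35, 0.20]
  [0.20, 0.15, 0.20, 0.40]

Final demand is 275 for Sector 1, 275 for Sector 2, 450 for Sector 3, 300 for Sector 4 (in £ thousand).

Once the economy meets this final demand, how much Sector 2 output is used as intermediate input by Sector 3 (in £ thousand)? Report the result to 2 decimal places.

z_23 = 213.44

I − A =
  [   0.80     0.00    -0.25    -0.10]
  [  -0.20     0.55    -0.10    -0.15]
  [  -0.10    -0.20     0.65    -0.20]
  [  -0.20    -0.15    -0.20     0.60]
Compute the cofactors C_ij = (−1)^(i+j)·(3×3 minor ij) of I−A; the adjugate is their transpose:
adj(I−A) = Cᵀ =
  [ 0.156875   0.051250   0.089375   0.068750]
  [ 0.102500   0.240000   0.111500   0.114250]
  [ 0.088750   0.117500   0.232000   0.121500]
  [ 0.107500   0.116250   0.135000   0.246250]
det(I−A) = Σ_j (I−A)_1j·C_1j = (0.80)(0.156875) + (0.00)(0.102500) + (-0.25)(0.088750) + (-0.10)(0.107500) = 0.0925625
(I − A)⁻¹ = adj(I−A) / det(I−A) ≈
  [   1.6948     0.5537     0.9656     0.7427]
  [   1.1074     2.5928     1.2046     1.2343]
  [   0.9588     1.2694     2.5064     1.3126]
  [   1.1614     1.2559     1.4585     2.6604]
First solve x = (I − A)⁻¹ d = adj(I−A)·d / det(I−A); in particular x_3 = (0.088750·275 + 0.117500·275 + 0.232000·450 + 0.121500·300) / 0.0925625 = 197.56875 / 0.0925625 ≈ 2134.4362.
Intermediate flow from 2 to 3: z_23 = a_23 · x_3 = 0.10 × 197.56875 / 0.0925625 = 19.756875 / 0.0925625 ≈ 213.44.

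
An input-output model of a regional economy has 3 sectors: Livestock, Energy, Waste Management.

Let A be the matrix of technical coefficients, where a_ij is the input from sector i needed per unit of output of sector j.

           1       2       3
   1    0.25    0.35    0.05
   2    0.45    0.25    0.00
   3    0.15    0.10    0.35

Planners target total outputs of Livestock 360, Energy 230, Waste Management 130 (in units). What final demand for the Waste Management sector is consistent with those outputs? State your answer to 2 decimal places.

d_3 = 7.50

I − A =
  [   0.75    -0.35    -0.05]
  [  -0.45     0.75     0.00]
  [  -0.15    -0.10     0.65]
d = (I − A) x:
  d_1 = (+0.75)·360 + (-0.35)·230 + (-0.05)·130 = 183.00
  d_2 = (-0.45)·360 + (+0.75)·230 + (+0.00)·130 = 10.50
  d_3 = (-0.15)·360 + (-0.10)·230 + (+0.65)·130 = 7.50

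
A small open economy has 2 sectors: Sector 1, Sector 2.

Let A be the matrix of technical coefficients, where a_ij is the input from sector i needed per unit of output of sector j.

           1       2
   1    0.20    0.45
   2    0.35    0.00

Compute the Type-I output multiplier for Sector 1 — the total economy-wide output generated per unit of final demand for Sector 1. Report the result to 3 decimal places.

m_1 = 2.101

I − A =
  [   0.80    -0.45]
  [  -0.35     1.00]
det(I−A) = (0.80)(1.00) − (-0.45)(-0.35) = 0.6425
adj(I−A) = [[1.00, 0.45], [0.35, 0.80]]
(I − A)⁻¹ = adj(I−A) / det(I−A) ≈
  [   1.5564     0.7004]
  [   0.5447     1.2451]
The output multiplier for sector j is the column-j sum of the Leontief inverse (I − A)⁻¹ = adj(I−A) / det(I−A).
Column 1 of adj(I−A): (1.00, 0.35); det(I−A) = 0.6425.
m_1 = (1.00 + 0.35) / 0.6425 = 1.35 / 0.6425 ≈ 2.101.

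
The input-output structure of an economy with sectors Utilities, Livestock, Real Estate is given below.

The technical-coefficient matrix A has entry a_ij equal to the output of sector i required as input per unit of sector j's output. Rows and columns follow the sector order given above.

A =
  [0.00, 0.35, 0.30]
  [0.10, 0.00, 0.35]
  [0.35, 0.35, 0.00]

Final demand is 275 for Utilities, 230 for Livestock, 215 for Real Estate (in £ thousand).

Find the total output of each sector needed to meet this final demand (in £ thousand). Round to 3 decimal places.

I − A =
  [   1.00    -0.35    -0.30]
  [  -0.10     1.00    -0.35]
  [  -0.35    -0.35     1.00]
Cofactors of I−A, C_ij = (−1)^(i+j)·(minor ij) (rows/columns in the sector order above):
  C_11 = (1.00)(1.00) − (-0.35)(-0.35) = 0.8775
  C_12 = −[(-0.10)(1.00) − (-0.35)(-0.35)] = 0.2225
  C_13 = (-0.10)(-0.35) − (1.00)(-0.35) = 0.3850
  C_21 = −[(-0.35)(1.00) − (-0.30)(-0.35)] = 0.4550
  C_22 = (1.00)(1.00) − (-0.30)(-0.35) = 0.8950
  C_23 = −[(1.00)(-0.35) − (-0.35)(-0.35)] = 0.4725
  C_31 = (-0.35)(-0.35) − (-0.30)(1.00) = 0.4225
  C_32 = −[(1.00)(-0.35) − (-0.30)(-0.10)] = 0.3800
  C_33 = (1.00)(1.00) − (-0.35)(-0.10) = 0.9650
det(I−A) = Σ_j (I−A)_1j·C_1j = (1.00)(0.8775) + (-0.35)(0.2225) + (-0.30)(0.3850) = 0.684125
adj(I−A) = Cᵀ =
  [ 0.8775   0.4550   0.4225]
  [ 0.2225   0.8950   0.3800]
  [ 0.3850   0.4725   0.9650]
(I − A)⁻¹ = adj(I−A) / det(I−A) ≈
  [   1.2827     0.6651     0.6176]
  [   0.3252     1.3082     0.5555]
  [   0.5628     0.6907     1.4106]
x = (I − A)⁻¹ d = adj(I−A)·d / det(I−A), with det(I−A) = 0.684125:
  x_1 = (0.8775·275 + 0.4550·230 + 0.4225·215) / 0.684125 = 436.80 / 0.684125 ≈ 638.480
  x_2 = (0.2225·275 + 0.8950·230 + 0.3800·215) / 0.684125 = 348.7375 / 0.684125 ≈ 509.757
  x_3 = (0.3850·275 + 0.4725·230 + 0.9650·215) / 0.684125 = 422.025 / 0.684125 ≈ 616.883

x_1 = 638.480, x_2 = 509.757, x_3 = 616.883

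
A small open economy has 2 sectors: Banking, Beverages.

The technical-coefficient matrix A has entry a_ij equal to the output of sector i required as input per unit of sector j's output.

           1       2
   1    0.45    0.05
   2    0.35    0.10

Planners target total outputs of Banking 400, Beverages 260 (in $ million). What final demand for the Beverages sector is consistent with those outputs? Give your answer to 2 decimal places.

d_2 = 94.00

I − A =
  [   0.55    -0.05]
  [  -0.35     0.90]
d = (I − A) x:
  d_1 = (+0.55)·400 + (-0.05)·260 = 207.00
  d_2 = (-0.35)·400 + (+0.90)·260 = 94.00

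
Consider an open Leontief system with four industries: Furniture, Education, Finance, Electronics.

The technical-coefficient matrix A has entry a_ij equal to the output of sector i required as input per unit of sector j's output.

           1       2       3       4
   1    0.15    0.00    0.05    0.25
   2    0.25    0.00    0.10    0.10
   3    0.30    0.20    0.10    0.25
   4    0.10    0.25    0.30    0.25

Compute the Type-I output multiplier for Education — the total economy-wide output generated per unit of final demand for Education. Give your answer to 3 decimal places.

I − A =
  [   0.85     0.00    -0.05    -0.25]
  [  -0.25     1.00    -0.10    -0.10]
  [  -0.30    -0.20     0.90    -0.25]
  [  -0.10    -0.25    -0.30     0.75]
Compute the cofactors C_ij = (−1)^(i+j)·(3×3 minor ij) of I−A; the adjugate is their transpose:
adj(I−A) = Cᵀ =
  [ 0.550250   0.081875   0.117500   0.233500]
  [ 0.193000   0.452500   0.115375   0.163125]
  [ 0.297625   0.194375   0.575625   0.317000]
  [ 0.256750   0.239500   0.284375   0.730500]
det(I−A) = Σ_j (I−A)_1j·C_1j = (0.85)(0.550250) + (0.00)(0.193000) + (-0.05)(0.297625) + (-0.25)(0.256750) = 0.38864375
(I − A)⁻¹ = adj(I−A) / det(I−A) ≈
  [   1.4158     0.2107     0.3023     0.6008]
  [   0.4966     1.1643     0.2969     0.4197]
  [   0.7658     0.5001     1.4811     0.8157]
  [   0.6606     0.6162     0.7317     1.8796]
The output multiplier for sector j is the column-j sum of the Leontief inverse (I − A)⁻¹ = adj(I−A) / det(I−A).
Column 2 of adj(I−A): (0.081875, 0.452500, 0.194375, 0.239500); det(I−A) = 0.38864375.
m_2 = (0.081875 + 0.452500 + 0.194375 + 0.239500) / 0.38864375 = 0.96825 / 0.38864375 ≈ 2.491.

m_2 = 2.491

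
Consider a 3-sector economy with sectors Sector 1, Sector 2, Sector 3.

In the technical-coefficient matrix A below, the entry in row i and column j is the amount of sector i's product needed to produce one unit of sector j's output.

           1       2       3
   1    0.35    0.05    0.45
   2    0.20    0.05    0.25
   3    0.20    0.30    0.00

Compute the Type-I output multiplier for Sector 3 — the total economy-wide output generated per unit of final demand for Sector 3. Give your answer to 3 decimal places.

m_3 = 2.930

I − A =
  [   0.65    -0.05    -0.45]
  [  -0.20     0.95    -0.25]
  [  -0.20    -0.30     1.00]
Cofactors of I−A, C_ij = (−1)^(i+j)·(minor ij) (rows/columns in the sector order above):
  C_11 = (0.95)(1.00) − (-0.25)(-0.30) = 0.8750
  C_12 = −[(-0.20)(1.00) − (-0.25)(-0.20)] = 0.2500
  C_13 = (-0.20)(-0.30) − (0.95)(-0.20) = 0.2500
  C_21 = −[(-0.05)(1.00) − (-0.45)(-0.30)] = 0.1850
  C_22 = (0.65)(1.00) − (-0.45)(-0.20) = 0.5600
  C_23 = −[(0.65)(-0.30) − (-0.05)(-0.20)] = 0.2050
  C_31 = (-0.05)(-0.25) − (-0.45)(0.95) = 0.4400
  C_32 = −[(0.65)(-0.25) − (-0.45)(-0.20)] = 0.2525
  C_33 = (0.65)(0.95) − (-0.05)(-0.20) = 0.6075
det(I−A) = Σ_j (I−A)_1j·C_1j = (0.65)(0.8750) + (-0.05)(0.2500) + (-0.45)(0.2500) = 0.44375
adj(I−A) = Cᵀ =
  [ 0.8750   0.1850   0.4400]
  [ 0.2500   0.5600   0.2525]
  [ 0.2500   0.2050   0.6075]
(I − A)⁻¹ = adj(I−A) / det(I−A) ≈
  [   1.9718     0.4169     0.9915]
  [   0.5634     1.2620     0.5690]
  [   0.5634     0.4620     1.3690]
The output multiplier for sector j is the column-j sum of the Leontief inverse (I − A)⁻¹ = adj(I−A) / det(I−A).
Column 3 of adj(I−A): (0.4400, 0.2525, 0.6075); det(I−A) = 0.44375.
m_3 = (0.4400 + 0.2525 + 0.6075) / 0.44375 = 1.30 / 0.44375 ≈ 2.930.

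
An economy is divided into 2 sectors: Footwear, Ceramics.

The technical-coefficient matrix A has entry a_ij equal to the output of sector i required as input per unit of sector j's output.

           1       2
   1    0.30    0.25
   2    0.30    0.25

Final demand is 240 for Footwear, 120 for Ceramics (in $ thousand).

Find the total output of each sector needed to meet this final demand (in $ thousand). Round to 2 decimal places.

x_1 = 466.67, x_2 = 346.67

I − A =
  [   0.70    -0.25]
  [  -0.30     0.75]
det(I−A) = (0.70)(0.75) − (-0.25)(-0.30) = 0.4500
adj(I−A) = [[0.75, 0.25], [0.30, 0.70]]
(I − A)⁻¹ = adj(I−A) / det(I−A) ≈
  [   1.6667     0.5556]
  [   0.6667     1.5556]
x = (I − A)⁻¹ d = adj(I−A)·d / det(I−A), with det(I−A) = 0.4500:
  x_1 = (0.75·240 + 0.25·120) / 0.4500 = 210.00 / 0.4500 ≈ 466.67
  x_2 = (0.30·240 + 0.70·120) / 0.4500 = 156.00 / 0.4500 ≈ 346.67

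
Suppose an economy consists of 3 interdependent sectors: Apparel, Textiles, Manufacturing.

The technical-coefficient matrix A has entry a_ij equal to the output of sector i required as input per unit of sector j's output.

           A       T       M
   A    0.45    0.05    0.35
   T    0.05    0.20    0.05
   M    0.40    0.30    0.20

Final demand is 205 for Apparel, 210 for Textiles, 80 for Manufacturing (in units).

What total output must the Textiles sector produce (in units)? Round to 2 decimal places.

x_T = 353.02

I − A =
  [   0.55    -0.05    -0.35]
  [  -0.05     0.80    -0.05]
  [  -0.40    -0.30     0.80]
Cofactors of I−A, C_ij = (−1)^(i+j)·(minor ij) (rows/columns in the sector order above):
  C_11 = (0.80)(0.80) − (-0.05)(-0.30) = 0.6250
  C_12 = −[(-0.05)(0.80) − (-0.05)(-0.40)] = 0.0600
  C_13 = (-0.05)(-0.30) − (0.80)(-0.40) = 0.3350
  C_21 = −[(-0.05)(0.80) − (-0.35)(-0.30)] = 0.1450
  C_22 = (0.55)(0.80) − (-0.35)(-0.40) = 0.3000
  C_23 = −[(0.55)(-0.30) − (-0.05)(-0.40)] = 0.1850
  C_31 = (-0.05)(-0.05) − (-0.35)(0.80) = 0.2825
  C_32 = −[(0.55)(-0.05) − (-0.35)(-0.05)] = 0.0450
  C_33 = (0.55)(0.80) − (-0.05)(-0.05) = 0.4375
det(I−A) = Σ_j (I−A)_1j·C_1j = (0.55)(0.6250) + (-0.05)(0.0600) + (-0.35)(0.3350) = 0.2235
adj(I−A) = Cᵀ =
  [ 0.6250   0.1450   0.2825]
  [ 0.0600   0.3000   0.0450]
  [ 0.3350   0.1850   0.4375]
(I − A)⁻¹ = adj(I−A) / det(I−A) ≈
  [   2.7964     0.6488     1.2640]
  [   0.2685     1.3423     0.2013]
  [   1.4989     0.8277     1.9575]
x = (I − A)⁻¹ d = adj(I−A)·d / det(I−A), with det(I−A) = 0.2235:
  x_A = (0.6250·205 + 0.1450·210 + 0.2825·80) / 0.2235 = 181.175 / 0.2235 ≈ 810.63
  x_T = (0.0600·205 + 0.3000·210 + 0.0450·80) / 0.2235 = 78.90 / 0.2235 ≈ 353.02
  x_M = (0.3350·205 + 0.1850·210 + 0.4375·80) / 0.2235 = 142.525 / 0.2235 ≈ 637.70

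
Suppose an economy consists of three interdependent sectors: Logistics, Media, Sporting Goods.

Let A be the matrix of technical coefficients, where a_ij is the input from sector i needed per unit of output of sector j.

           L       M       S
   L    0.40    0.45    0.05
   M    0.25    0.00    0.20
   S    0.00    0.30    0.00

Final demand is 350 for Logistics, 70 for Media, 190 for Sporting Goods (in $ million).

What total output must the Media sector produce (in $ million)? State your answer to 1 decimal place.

x_M = 345.4

I − A =
  [   0.60    -0.45    -0.05]
  [  -0.25     1.00    -0.20]
  [   0.00    -0.30     1.00]
Cofactors of I−A, C_ij = (−1)^(i+j)·(minor ij) (rows/columns in the sector order above):
  C_11 = (1.00)(1.00) − (-0.20)(-0.30) = 0.9400
  C_12 = −[(-0.25)(1.00) − (-0.20)(0.00)] = 0.2500
  C_13 = (-0.25)(-0.30) − (1.00)(0.00) = 0.0750
  C_21 = −[(-0.45)(1.00) − (-0.05)(-0.30)] = 0.4650
  C_22 = (0.60)(1.00) − (-0.05)(0.00) = 0.6000
  C_23 = −[(0.60)(-0.30) − (-0.45)(0.00)] = 0.1800
  C_31 = (-0.45)(-0.20) − (-0.05)(1.00) = 0.1400
  C_32 = −[(0.60)(-0.20) − (-0.05)(-0.25)] = 0.1325
  C_33 = (0.60)(1.00) − (-0.45)(-0.25) = 0.4875
det(I−A) = Σ_j (I−A)_1j·C_1j = (0.60)(0.9400) + (-0.45)(0.2500) + (-0.05)(0.0750) = 0.44775
adj(I−A) = Cᵀ =
  [ 0.9400   0.4650   0.1400]
  [ 0.2500   0.6000   0.1325]
  [ 0.0750   0.1800   0.4875]
(I − A)⁻¹ = adj(I−A) / det(I−A) ≈
  [   2.0994     1.0385     0.3127]
  [   0.5583     1.3400     0.2959]
  [   0.1675     0.4020     1.0888]
x = (I − A)⁻¹ d = adj(I−A)·d / det(I−A), with det(I−A) = 0.44775:
  x_L = (0.9400·350 + 0.4650·70 + 0.1400·190) / 0.44775 = 388.15 / 0.44775 ≈ 866.9
  x_M = (0.2500·350 + 0.6000·70 + 0.1325·190) / 0.44775 = 154.675 / 0.44775 ≈ 345.4
  x_S = (0.0750·350 + 0.1800·70 + 0.4875·190) / 0.44775 = 131.475 / 0.44775 ≈ 293.6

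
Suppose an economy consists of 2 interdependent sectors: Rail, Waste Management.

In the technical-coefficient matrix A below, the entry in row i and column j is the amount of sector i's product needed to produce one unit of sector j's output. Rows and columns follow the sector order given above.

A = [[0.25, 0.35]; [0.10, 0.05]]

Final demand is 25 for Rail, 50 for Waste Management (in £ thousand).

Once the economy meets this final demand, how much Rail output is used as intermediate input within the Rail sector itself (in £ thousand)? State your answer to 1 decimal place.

z_11 = 15.2

I − A =
  [   0.75    -0.35]
  [  -0.10     0.95]
det(I−A) = (0.75)(0.95) − (-0.35)(-0.10) = 0.6775
adj(I−A) = [[0.95, 0.35], [0.10, 0.75]]
(I − A)⁻¹ = adj(I−A) / det(I−A) ≈
  [   1.4022     0.5166]
  [   0.1476     1.1070]
First solve x = (I − A)⁻¹ d = adj(I−A)·d / det(I−A); in particular x_1 = (0.95·25 + 0.35·50) / 0.6775 = 41.25 / 0.6775 ≈ 60.886.
Intermediate flow from 1 to 1: z_11 = a_11 · x_1 = 0.25 × 41.25 / 0.6775 = 10.3125 / 0.6775 ≈ 15.2.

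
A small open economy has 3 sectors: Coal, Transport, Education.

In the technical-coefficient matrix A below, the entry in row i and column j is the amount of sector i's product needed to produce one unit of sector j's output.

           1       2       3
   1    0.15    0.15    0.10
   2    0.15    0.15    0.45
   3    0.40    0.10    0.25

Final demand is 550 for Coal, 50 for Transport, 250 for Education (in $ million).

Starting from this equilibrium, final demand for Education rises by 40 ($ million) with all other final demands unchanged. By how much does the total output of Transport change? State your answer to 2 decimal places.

Δx_2 = 37.48

I − A =
  [   0.85    -0.15    -0.10]
  [  -0.15     0.85    -0.45]
  [  -0.40    -0.10     0.75]
Cofactors of I−A, C_ij = (−1)^(i+j)·(minor ij) (rows/columns in the sector order above):
  C_11 = (0.85)(0.75) − (-0.45)(-0.10) = 0.5925
  C_12 = −[(-0.15)(0.75) − (-0.45)(-0.40)] = 0.2925
  C_13 = (-0.15)(-0.10) − (0.85)(-0.40) = 0.3550
  C_21 = −[(-0.15)(0.75) − (-0.10)(-0.10)] = 0.1225
  C_22 = (0.85)(0.75) − (-0.10)(-0.40) = 0.5975
  C_23 = −[(0.85)(-0.10) − (-0.15)(-0.40)] = 0.1450
  C_31 = (-0.15)(-0.45) − (-0.10)(0.85) = 0.1525
  C_32 = −[(0.85)(-0.45) − (-0.10)(-0.15)] = 0.3975
  C_33 = (0.85)(0.85) − (-0.15)(-0.15) = 0.7000
det(I−A) = Σ_j (I−A)_1j·C_1j = (0.85)(0.5925) + (-0.15)(0.2925) + (-0.10)(0.3550) = 0.42425
adj(I−A) = Cᵀ =
  [ 0.5925   0.1225   0.1525]
  [ 0.2925   0.5975   0.3975]
  [ 0.3550   0.1450   0.7000]
(I − A)⁻¹ = adj(I−A) / det(I−A) ≈
  [   1.3966     0.2887     0.3595]
  [   0.6895     1.4084     0.9369]
  [   0.8368     0.3418     1.6500]
Δx = (I − A)⁻¹ Δd with Δd having +40 in the Education component and 0 elsewhere.
So Δx_2 = L_23 · (+40), where L_23 = adj(I−A)_23 / det(I−A) = 0.3975 / 0.42425.
Δx_2 = 0.3975 × (+40) / 0.42425 = 15.90 / 0.42425 ≈ 37.48.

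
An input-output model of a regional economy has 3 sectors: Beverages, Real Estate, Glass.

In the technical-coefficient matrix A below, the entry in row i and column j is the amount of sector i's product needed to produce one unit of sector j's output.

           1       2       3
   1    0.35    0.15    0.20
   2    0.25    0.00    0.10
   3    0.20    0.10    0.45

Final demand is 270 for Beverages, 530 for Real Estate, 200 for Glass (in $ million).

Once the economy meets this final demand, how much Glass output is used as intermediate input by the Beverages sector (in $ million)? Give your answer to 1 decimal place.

z_31 = 172.2

I − A =
  [   0.65    -0.15    -0.20]
  [  -0.25     1.00    -0.10]
  [  -0.20    -0.10     0.55]
Cofactors of I−A, C_ij = (−1)^(i+j)·(minor ij) (rows/columns in the sector order above):
  C_11 = (1.00)(0.55) − (-0.10)(-0.10) = 0.5400
  C_12 = −[(-0.25)(0.55) − (-0.10)(-0.20)] = 0.1575
  C_13 = (-0.25)(-0.10) − (1.00)(-0.20) = 0.2250
  C_21 = −[(-0.15)(0.55) − (-0.20)(-0.10)] = 0.1025
  C_22 = (0.65)(0.55) − (-0.20)(-0.20) = 0.3175
  C_23 = −[(0.65)(-0.10) − (-0.15)(-0.20)] = 0.0950
  C_31 = (-0.15)(-0.10) − (-0.20)(1.00) = 0.2150
  C_32 = −[(0.65)(-0.10) − (-0.20)(-0.25)] = 0.1150
  C_33 = (0.65)(1.00) − (-0.15)(-0.25) = 0.6125
det(I−A) = Σ_j (I−A)_1j·C_1j = (0.65)(0.5400) + (-0.15)(0.1575) + (-0.20)(0.2250) = 0.282375
adj(I−A) = Cᵀ =
  [ 0.5400   0.1025   0.2150]
  [ 0.1575   0.3175   0.1150]
  [ 0.2250   0.0950   0.6125]
(I − A)⁻¹ = adj(I−A) / det(I−A) ≈
  [   1.9124     0.3630     0.7614]
  [   0.5578     1.1244     0.4073]
  [   0.7968     0.3364     2.1691]
First solve x = (I − A)⁻¹ d = adj(I−A)·d / det(I−A); in particular x_1 = (0.5400·270 + 0.1025·530 + 0.2150·200) / 0.282375 = 243.125 / 0.282375 ≈ 861.000.
Intermediate flow from 3 to 1: z_31 = a_31 · x_1 = 0.20 × 243.125 / 0.282375 = 48.625 / 0.282375 ≈ 172.2.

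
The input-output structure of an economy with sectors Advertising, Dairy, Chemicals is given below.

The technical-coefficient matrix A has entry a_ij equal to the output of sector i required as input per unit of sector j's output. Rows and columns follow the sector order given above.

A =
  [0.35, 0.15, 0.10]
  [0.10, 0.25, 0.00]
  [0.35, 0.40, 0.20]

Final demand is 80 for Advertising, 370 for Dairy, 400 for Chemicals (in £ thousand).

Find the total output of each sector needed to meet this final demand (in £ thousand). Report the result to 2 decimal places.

x_A = 394.54, x_D = 545.94, x_C = 945.58

I − A =
  [   0.65    -0.15    -0.10]
  [  -0.10     0.75     0.00]
  [  -0.35    -0.40     0.80]
Cofactors of I−A, C_ij = (−1)^(i+j)·(minor ij) (rows/columns in the sector order above):
  C_11 = (0.75)(0.80) − (0.00)(-0.40) = 0.6000
  C_12 = −[(-0.10)(0.80) − (0.00)(-0.35)] = 0.0800
  C_13 = (-0.10)(-0.40) − (0.75)(-0.35) = 0.3025
  C_21 = −[(-0.15)(0.80) − (-0.10)(-0.40)] = 0.1600
  C_22 = (0.65)(0.80) − (-0.10)(-0.35) = 0.4850
  C_23 = −[(0.65)(-0.40) − (-0.15)(-0.35)] = 0.3125
  C_31 = (-0.15)(0.00) − (-0.10)(0.75) = 0.0750
  C_32 = −[(0.65)(0.00) − (-0.10)(-0.10)] = 0.0100
  C_33 = (0.65)(0.75) − (-0.15)(-0.10) = 0.4725
det(I−A) = Σ_j (I−A)_1j·C_1j = (0.65)(0.6000) + (-0.15)(0.0800) + (-0.10)(0.3025) = 0.34775
adj(I−A) = Cᵀ =
  [ 0.6000   0.1600   0.0750]
  [ 0.0800   0.4850   0.0100]
  [ 0.3025   0.3125   0.4725]
(I − A)⁻¹ = adj(I−A) / det(I−A) ≈
  [   1.7254     0.4601     0.2157]
  [   0.2301     1.3947     0.0288]
  [   0.8699     0.8986     1.3587]
x = (I − A)⁻¹ d = adj(I−A)·d / det(I−A), with det(I−A) = 0.34775:
  x_A = (0.6000·80 + 0.1600·370 + 0.0750·400) / 0.34775 = 137.20 / 0.34775 ≈ 394.54
  x_D = (0.0800·80 + 0.4850·370 + 0.0100·400) / 0.34775 = 189.85 / 0.34775 ≈ 545.94
  x_C = (0.3025·80 + 0.3125·370 + 0.4725·400) / 0.34775 = 328.825 / 0.34775 ≈ 945.58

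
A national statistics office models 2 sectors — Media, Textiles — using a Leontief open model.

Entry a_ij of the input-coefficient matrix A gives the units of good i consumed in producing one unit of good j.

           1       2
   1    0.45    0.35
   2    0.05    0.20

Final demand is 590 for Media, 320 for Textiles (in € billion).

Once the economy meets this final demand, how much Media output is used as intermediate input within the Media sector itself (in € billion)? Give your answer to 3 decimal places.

z_11 = 622.012

I − A =
  [   0.55    -0.35]
  [  -0.05     0.80]
det(I−A) = (0.55)(0.80) − (-0.35)(-0.05) = 0.4225
adj(I−A) = [[0.80, 0.35], [0.05, 0.55]]
(I − A)⁻¹ = adj(I−A) / det(I−A) ≈
  [   1.8935     0.8284]
  [   0.1183     1.3018]
First solve x = (I − A)⁻¹ d = adj(I−A)·d / det(I−A); in particular x_1 = (0.80·590 + 0.35·320) / 0.4225 = 584.00 / 0.4225 ≈ 1382.24852.
Intermediate flow from 1 to 1: z_11 = a_11 · x_1 = 0.45 × 584.00 / 0.4225 = 262.80 / 0.4225 ≈ 622.012.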